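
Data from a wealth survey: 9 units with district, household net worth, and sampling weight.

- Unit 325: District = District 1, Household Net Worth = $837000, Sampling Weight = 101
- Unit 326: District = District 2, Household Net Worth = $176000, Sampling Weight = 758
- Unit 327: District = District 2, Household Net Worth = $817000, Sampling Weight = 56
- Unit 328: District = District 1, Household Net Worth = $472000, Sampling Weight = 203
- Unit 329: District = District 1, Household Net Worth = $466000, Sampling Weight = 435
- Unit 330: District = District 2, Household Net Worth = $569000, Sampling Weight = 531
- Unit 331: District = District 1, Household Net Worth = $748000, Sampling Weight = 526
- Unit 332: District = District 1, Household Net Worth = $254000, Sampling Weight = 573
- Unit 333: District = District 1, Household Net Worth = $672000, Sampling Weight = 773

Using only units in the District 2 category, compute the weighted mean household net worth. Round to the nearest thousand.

District 2 rows: 326, 327, 330
Weighted sum = 176000×758 + 817000×56 + 569000×531
  = 133408000 + 45752000 + 302139000 = 481299000
Sum of weights = 758 + 56 + 531 = 1345
Weighted mean = 481299000 / 1345 = 357843.12

358000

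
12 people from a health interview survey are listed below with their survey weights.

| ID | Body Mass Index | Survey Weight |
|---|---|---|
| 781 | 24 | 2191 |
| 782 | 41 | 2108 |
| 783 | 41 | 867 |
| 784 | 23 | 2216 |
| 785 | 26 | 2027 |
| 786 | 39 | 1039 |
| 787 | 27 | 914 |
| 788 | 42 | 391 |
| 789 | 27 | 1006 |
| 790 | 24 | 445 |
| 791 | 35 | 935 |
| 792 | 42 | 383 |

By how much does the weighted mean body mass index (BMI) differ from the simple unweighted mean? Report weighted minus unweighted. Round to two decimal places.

-1.84

Unweighted sum = 24 + 41 + 41 + 23 + 26 + 39 + 27 + 42 + 27 + 24 + 35 + 42 = 391
Unweighted mean = 391 / 12 = 32.583333
Weighted sum = 24×2191 + 41×2108 + 41×867 + 23×2216 + 26×2027 + 39×1039 + 27×914 + 42×391 + 27×1006 + 24×445 + 35×935 + 42×383
  = 52584 + 86428 + 35547 + 50968 + 52702 + 40521 + 24678 + 16422 + 27162 + 10680 + 32725 + 16086 = 446503
Sum of weights = 2191 + 2108 + 867 + 2216 + 2027 + 1039 + 914 + 391 + 1006 + 445 + 935 + 383 = 14522
Weighted mean = 446503 / 14522 = 30.74666
Difference (weighted minus unweighted) = -1.8366731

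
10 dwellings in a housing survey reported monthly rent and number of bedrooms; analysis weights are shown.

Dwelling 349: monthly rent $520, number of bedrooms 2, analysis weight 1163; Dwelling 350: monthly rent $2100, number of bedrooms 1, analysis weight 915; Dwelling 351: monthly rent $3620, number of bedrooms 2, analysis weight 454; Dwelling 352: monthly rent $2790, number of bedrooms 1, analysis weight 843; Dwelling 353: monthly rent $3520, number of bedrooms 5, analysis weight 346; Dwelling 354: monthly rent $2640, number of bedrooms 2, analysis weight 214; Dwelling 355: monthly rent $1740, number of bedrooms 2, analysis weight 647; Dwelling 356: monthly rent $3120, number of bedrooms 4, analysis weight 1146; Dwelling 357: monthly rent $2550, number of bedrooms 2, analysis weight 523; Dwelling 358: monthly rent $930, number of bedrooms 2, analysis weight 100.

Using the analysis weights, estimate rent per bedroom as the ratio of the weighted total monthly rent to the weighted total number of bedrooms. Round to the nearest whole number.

1011

Σ wᵢ·y = 14432540
Σ wᵢ·x = 2×1163 + 1×915 + 2×454 + 1×843 + 5×346 + 2×214 + 2×647 + 4×1146 + 2×523 + 2×100
  = 2326 + 915 + 908 + 843 + 1730 + 428 + 1294 + 4584 + 1046 + 200 = 14274
Ratio = 14432540 / 14274 = 1011.1069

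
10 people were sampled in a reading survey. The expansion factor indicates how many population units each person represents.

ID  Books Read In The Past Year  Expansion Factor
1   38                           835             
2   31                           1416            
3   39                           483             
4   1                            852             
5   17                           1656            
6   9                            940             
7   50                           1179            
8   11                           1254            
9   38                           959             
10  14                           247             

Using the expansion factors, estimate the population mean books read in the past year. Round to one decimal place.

Weighted sum = 38×835 + 31×1416 + 39×483 + 1×852 + 17×1656 + 9×940 + 50×1179 + 11×1254 + 38×959 + 14×247
  = 31730 + 43896 + 18837 + 852 + 28152 + 8460 + 58950 + 13794 + 36442 + 3458 = 244571
Sum of weights = 835 + 1416 + 483 + 852 + 1656 + 940 + 1179 + 1254 + 959 + 247 = 9821
Weighted mean = 244571 / 9821 = 24.902861

24.9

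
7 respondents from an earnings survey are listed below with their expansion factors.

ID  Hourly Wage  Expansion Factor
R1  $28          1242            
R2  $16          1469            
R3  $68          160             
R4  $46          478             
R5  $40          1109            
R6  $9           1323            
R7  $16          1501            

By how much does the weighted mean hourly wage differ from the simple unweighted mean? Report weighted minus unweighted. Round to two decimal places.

Unweighted sum = 28 + 16 + 68 + 46 + 40 + 9 + 16 = 223
Unweighted mean = 223 / 7 = 31.857143
Weighted sum = 28×1242 + 16×1469 + 68×160 + 46×478 + 40×1109 + 9×1323 + 16×1501
  = 34776 + 23504 + 10880 + 21988 + 44360 + 11907 + 24016 = 171431
Sum of weights = 1242 + 1469 + 160 + 478 + 1109 + 1323 + 1501 = 7282
Weighted mean = 171431 / 7282 = 23.541747
Difference (weighted minus unweighted) = -8.3153961

-8.32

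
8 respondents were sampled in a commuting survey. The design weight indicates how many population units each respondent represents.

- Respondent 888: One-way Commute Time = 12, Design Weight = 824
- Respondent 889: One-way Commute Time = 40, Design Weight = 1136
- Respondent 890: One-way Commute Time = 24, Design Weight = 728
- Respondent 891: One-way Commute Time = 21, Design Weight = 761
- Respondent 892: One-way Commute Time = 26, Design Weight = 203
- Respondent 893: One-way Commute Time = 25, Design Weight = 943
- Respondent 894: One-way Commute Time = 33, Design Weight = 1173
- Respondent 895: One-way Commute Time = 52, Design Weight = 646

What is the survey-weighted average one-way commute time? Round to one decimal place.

29.6

Weighted sum = 12×824 + 40×1136 + 24×728 + 21×761 + 26×203 + 25×943 + 33×1173 + 52×646
  = 189935
Sum of weights = 824 + 1136 + 728 + 761 + 203 + 943 + 1173 + 646 = 6414
Weighted mean = 189935 / 6414 = 29.612566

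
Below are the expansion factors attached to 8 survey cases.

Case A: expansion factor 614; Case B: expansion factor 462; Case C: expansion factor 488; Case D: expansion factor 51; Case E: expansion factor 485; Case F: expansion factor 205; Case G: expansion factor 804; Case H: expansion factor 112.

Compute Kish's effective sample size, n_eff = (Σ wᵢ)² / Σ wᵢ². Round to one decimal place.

Σ wᵢ = 614 + 462 + 488 + 51 + 485 + 205 + 804 + 112 = 3221
Σ wᵢ² = 376996 + 213444 + 238144 + 2601 + 235225 + 42025 + 646416 + 12544 = 1767395
n_eff = 3221² / 1767395 = 10374841 / 1767395 = 5.8701315

5.9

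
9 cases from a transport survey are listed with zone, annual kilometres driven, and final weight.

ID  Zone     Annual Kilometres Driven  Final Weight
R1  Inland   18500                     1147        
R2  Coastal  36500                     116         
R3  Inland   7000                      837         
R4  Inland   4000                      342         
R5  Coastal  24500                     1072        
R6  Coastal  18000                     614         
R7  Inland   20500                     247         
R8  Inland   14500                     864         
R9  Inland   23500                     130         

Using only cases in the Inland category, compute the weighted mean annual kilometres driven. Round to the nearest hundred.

13800

Inland rows: R1, R3, R4, R7, R8, R9
Weighted sum = 18500×1147 + 7000×837 + 4000×342 + 20500×247 + 14500×864 + 23500×130
  = 49093000
Sum of weights = 1147 + 837 + 342 + 247 + 864 + 130 = 3567
Weighted mean = 49093000 / 3567 = 13763.106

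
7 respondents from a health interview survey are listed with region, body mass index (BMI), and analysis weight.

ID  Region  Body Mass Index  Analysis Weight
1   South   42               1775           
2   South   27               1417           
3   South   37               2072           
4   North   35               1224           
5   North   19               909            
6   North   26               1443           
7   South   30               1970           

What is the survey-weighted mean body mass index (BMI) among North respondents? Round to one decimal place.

27.3

North rows: 4, 5, 6
Weighted sum = 35×1224 + 19×909 + 26×1443
  = 42840 + 17271 + 37518 = 97629
Sum of weights = 3576
Weighted mean = 97629 / 3576 = 27.301174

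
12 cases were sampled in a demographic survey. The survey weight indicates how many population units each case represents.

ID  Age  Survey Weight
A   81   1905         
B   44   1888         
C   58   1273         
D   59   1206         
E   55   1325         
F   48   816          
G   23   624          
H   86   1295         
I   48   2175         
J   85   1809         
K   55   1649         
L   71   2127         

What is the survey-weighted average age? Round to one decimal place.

61.9

Weighted sum = 81×1905 + 44×1888 + 58×1273 + 59×1206 + 55×1325 + 48×816 + 23×624 + 86×1295 + 48×2175 + 85×1809 + 55×1649 + 71×2127
  = 1120007
Sum of weights = 1905 + 1888 + 1273 + 1206 + 1325 + 816 + 624 + 1295 + 2175 + 1809 + 1649 + 2127 = 18092
Weighted mean = 1120007 / 18092 = 61.906202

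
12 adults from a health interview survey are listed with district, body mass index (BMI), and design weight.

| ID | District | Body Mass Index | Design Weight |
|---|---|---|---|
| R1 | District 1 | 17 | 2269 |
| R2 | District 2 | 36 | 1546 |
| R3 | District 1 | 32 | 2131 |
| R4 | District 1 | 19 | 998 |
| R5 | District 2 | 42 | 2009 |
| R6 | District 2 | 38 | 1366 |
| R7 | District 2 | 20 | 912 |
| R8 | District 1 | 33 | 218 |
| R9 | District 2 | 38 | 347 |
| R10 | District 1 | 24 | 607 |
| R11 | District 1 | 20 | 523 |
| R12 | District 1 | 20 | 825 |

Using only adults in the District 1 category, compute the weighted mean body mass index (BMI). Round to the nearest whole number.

23

District 1 rows: R1, R3, R4, R8, R10, R11, R12
Weighted sum = 17×2269 + 32×2131 + 19×998 + 33×218 + 24×607 + 20×523 + 20×825
  = 38573 + 68192 + 18962 + 7194 + 14568 + 10460 + 16500 = 174449
Sum of weights = 2269 + 2131 + 998 + 218 + 607 + 523 + 825 = 7571
Weighted mean = 174449 / 7571 = 23.041738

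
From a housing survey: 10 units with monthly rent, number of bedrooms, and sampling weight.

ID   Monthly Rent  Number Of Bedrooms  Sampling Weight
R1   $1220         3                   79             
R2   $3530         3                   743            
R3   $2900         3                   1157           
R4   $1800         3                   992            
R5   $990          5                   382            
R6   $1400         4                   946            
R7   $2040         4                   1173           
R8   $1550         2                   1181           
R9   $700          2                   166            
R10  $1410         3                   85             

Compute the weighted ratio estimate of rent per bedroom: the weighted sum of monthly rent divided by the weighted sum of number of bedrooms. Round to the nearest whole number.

Σ wᵢ·y = 1220×79 + 3530×743 + 2900×1157 + 1800×992 + 990×382 + 1400×946 + 2040×1173 + 1550×1181 + 700×166 + 1410×85
  = 96380 + 2622790 + 3355300 + 1785600 + 378180 + 1324400 + 2392920 + 1830550 + 116200 + 119850 = 14022170
Σ wᵢ·x = 3×79 + 3×743 + 3×1157 + 3×992 + 5×382 + 4×946 + 4×1173 + 2×1181 + 2×166 + 3×85
  = 237 + 2229 + 3471 + 2976 + 1910 + 3784 + 4692 + 2362 + 332 + 255 = 22248
Ratio = 14022170 / 22248 = 630.26654

630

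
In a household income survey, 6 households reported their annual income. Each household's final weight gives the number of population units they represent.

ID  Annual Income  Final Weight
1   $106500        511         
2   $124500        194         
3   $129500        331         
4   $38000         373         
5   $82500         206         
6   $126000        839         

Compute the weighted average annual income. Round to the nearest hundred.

Weighted sum = 106500×511 + 124500×194 + 129500×331 + 38000×373 + 82500×206 + 126000×839
  = 258322000
Sum of weights = 2454
Weighted mean = 258322000 / 2454 = 105265.69

105300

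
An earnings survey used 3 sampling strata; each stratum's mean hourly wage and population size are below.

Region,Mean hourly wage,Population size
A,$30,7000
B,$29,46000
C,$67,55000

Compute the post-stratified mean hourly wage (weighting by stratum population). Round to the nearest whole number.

48

Σ Nₕ·x̄ₕ = 30×7000 + 29×46000 + 67×55000
  = 210000 + 1334000 + 3685000 = 5229000
Σ Nₕ = 7000 + 46000 + 55000 = 108000
Overall mean = 5229000 / 108000 = 48.416667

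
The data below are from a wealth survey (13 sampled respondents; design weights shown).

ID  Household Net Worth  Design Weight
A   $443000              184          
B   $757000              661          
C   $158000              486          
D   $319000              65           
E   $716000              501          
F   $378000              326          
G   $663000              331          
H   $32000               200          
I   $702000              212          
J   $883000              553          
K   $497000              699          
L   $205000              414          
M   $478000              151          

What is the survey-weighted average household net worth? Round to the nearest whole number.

Weighted sum = 2528783000
Sum of weights = 4783
Weighted mean = 2528783000 / 4783 = 528702.28

528702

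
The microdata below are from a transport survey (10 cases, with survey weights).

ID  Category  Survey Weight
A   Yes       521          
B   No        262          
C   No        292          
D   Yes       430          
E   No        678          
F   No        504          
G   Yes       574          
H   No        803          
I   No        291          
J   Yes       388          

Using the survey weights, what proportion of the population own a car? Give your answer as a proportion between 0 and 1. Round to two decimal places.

Sum of weights for 'Yes' = 521 + 430 + 574 + 388 = 1913
Total weight = 521 + 262 + 292 + 430 + 678 + 504 + 574 + 803 + 291 + 388 = 4743
Weighted proportion = 1913 / 4743 = 0.40333122

0.40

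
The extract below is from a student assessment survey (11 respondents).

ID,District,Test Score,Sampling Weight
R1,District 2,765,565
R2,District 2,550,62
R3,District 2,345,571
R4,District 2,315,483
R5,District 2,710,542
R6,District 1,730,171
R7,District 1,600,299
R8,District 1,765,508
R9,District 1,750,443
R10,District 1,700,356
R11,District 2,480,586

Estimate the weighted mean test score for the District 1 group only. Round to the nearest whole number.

717

District 1 rows: R6, R7, R8, R9, R10
Weighted sum = 1274300
Sum of weights = 171 + 299 + 508 + 443 + 356 = 1777
Weighted mean = 1274300 / 1777 = 717.10748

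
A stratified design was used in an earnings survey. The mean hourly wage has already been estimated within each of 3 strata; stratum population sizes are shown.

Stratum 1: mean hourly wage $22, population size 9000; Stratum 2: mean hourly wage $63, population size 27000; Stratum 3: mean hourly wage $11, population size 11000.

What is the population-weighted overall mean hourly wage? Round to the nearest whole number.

Σ Nₕ·x̄ₕ = 2020000
Σ Nₕ = 9000 + 27000 + 11000 = 47000
Overall mean = 2020000 / 47000 = 42.978723

43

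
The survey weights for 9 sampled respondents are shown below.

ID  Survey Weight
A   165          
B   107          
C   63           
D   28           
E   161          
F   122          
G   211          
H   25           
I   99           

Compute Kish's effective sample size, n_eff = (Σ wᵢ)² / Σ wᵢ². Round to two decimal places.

6.91

Σ wᵢ = 165 + 107 + 63 + 28 + 161 + 122 + 211 + 25 + 99 = 981
Σ wᵢ² = 27225 + 11449 + 3969 + 784 + 25921 + 14884 + 44521 + 625 + 9801 = 139179
n_eff = 981² / 139179 = 962361 / 139179 = 6.9145561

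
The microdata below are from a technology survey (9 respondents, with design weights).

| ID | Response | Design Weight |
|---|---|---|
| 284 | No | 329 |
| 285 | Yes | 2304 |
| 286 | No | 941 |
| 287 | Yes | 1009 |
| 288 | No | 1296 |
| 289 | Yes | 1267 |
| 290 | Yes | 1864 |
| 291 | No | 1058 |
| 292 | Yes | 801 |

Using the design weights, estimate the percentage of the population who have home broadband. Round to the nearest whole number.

Sum of weights for 'Yes' = 2304 + 1009 + 1267 + 1864 + 801 = 7245
Total weight = 329 + 2304 + 941 + 1009 + 1296 + 1267 + 1864 + 1058 + 801 = 10869
Weighted proportion = 7245 / 10869 = 0.66657466 → 66.657466%

67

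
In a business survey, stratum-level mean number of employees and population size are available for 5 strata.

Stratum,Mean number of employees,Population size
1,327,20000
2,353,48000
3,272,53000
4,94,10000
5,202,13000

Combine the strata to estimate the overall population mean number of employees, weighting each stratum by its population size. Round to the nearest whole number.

Σ Nₕ·x̄ₕ = 327×20000 + 353×48000 + 272×53000 + 94×10000 + 202×13000
  = 41466000
Σ Nₕ = 20000 + 48000 + 53000 + 10000 + 13000 = 144000
Overall mean = 41466000 / 144000 = 287.95833

288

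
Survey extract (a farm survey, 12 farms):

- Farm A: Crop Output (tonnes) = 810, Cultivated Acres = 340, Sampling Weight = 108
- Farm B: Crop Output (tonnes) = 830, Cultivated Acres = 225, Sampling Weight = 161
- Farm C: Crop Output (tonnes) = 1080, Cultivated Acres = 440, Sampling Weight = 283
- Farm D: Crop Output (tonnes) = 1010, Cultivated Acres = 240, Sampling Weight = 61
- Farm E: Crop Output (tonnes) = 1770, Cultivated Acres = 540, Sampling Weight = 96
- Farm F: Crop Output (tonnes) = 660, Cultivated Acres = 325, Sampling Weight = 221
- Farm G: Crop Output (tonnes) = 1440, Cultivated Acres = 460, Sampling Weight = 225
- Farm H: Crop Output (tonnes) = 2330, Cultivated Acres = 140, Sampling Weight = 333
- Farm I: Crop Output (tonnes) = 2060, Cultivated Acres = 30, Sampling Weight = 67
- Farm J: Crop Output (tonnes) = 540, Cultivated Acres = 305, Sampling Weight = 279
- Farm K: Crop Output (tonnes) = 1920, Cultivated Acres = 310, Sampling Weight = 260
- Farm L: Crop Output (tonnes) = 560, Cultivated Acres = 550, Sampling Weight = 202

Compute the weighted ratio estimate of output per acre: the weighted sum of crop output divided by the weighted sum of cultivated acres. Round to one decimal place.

3.8

Σ wᵢ·y = 810×108 + 830×161 + 1080×283 + 1010×61 + 1770×96 + 660×221 + 1440×225 + 2330×333 + 2060×67 + 540×279 + 1920×260 + 560×202
  = 2905030
Σ wᵢ·x = 340×108 + 225×161 + 440×283 + 240×61 + 540×96 + 325×221 + 460×225 + 140×333 + 30×67 + 305×279 + 310×260 + 550×202
  = 36720 + 36225 + 124520 + 14640 + 51840 + 71825 + 103500 + 46620 + 2010 + 85095 + 80600 + 111100 = 764695
Ratio = 2905030 / 764695 = 3.7989394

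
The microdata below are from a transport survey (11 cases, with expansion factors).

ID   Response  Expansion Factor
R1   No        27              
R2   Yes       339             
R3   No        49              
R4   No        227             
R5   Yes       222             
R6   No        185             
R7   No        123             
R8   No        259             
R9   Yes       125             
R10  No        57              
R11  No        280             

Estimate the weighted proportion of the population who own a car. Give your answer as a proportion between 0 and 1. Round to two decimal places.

0.36

Sum of weights for 'Yes' = 339 + 222 + 125 = 686
Total weight = 27 + 339 + 49 + 227 + 222 + 185 + 123 + 259 + 125 + 57 + 280 = 1893
Weighted proportion = 686 / 1893 = 0.36238774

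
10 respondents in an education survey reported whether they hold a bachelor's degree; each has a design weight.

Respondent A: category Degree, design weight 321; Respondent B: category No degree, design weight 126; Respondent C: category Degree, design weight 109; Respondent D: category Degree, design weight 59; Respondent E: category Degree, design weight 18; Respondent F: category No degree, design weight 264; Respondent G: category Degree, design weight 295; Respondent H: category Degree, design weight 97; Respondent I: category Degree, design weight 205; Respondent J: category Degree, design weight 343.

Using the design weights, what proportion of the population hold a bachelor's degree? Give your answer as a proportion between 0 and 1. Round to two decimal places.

Sum of weights for 'Degree' = 321 + 109 + 59 + 18 + 295 + 97 + 205 + 343 = 1447
Total weight = 321 + 126 + 109 + 59 + 18 + 264 + 295 + 97 + 205 + 343 = 1837
Weighted proportion = 1447 / 1837 = 0.78769733

0.79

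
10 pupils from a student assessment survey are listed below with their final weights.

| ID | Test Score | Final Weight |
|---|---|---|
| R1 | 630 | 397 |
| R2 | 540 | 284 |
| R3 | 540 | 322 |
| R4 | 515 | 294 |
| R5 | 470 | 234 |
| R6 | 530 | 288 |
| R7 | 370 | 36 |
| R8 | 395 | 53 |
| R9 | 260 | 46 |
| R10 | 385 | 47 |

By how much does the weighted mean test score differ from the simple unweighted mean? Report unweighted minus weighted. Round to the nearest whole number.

Unweighted sum = 630 + 540 + 540 + 515 + 470 + 530 + 370 + 395 + 260 + 385 = 4635
Unweighted mean = 4635 / 10 = 463.5
Weighted sum = 630×397 + 540×284 + 540×322 + 515×294 + 470×234 + 530×288 + 370×36 + 395×53 + 260×46 + 385×47
  = 250110 + 153360 + 173880 + 151410 + 109980 + 152640 + 13320 + 20935 + 11960 + 18095 = 1055690
Sum of weights = 397 + 284 + 322 + 294 + 234 + 288 + 36 + 53 + 46 + 47 = 2001
Weighted mean = 1055690 / 2001 = 527.58121
Difference (unweighted minus weighted) = -64.081209

-64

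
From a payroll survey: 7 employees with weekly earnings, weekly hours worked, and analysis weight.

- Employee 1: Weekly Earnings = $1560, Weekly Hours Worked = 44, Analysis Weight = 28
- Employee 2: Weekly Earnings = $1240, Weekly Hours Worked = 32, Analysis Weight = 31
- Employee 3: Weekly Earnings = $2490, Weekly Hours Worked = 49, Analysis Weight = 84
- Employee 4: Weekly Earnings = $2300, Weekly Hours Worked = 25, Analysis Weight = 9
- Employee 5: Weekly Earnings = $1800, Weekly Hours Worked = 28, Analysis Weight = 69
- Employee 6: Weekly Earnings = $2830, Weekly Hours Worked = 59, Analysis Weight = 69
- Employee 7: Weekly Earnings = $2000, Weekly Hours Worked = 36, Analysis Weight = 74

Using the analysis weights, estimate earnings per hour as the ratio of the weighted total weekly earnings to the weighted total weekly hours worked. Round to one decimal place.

51.2

Σ wᵢ·y = 779450
Σ wᵢ·x = 44×28 + 32×31 + 49×84 + 25×9 + 28×69 + 59×69 + 36×74
  = 15232
Ratio = 779450 / 15232 = 51.171875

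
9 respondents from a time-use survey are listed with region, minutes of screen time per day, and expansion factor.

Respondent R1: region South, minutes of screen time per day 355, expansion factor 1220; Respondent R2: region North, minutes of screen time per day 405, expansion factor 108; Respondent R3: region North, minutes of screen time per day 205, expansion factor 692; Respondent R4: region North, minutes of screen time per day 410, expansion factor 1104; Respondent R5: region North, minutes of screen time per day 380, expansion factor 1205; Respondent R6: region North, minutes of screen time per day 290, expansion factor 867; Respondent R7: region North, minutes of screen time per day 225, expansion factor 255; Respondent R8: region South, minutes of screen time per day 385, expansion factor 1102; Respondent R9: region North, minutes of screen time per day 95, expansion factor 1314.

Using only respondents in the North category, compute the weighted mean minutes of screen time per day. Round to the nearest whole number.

276

North rows: R2, R3, R4, R5, R6, R7, R9
Weighted sum = 405×108 + 205×692 + 410×1104 + 380×1205 + 290×867 + 225×255 + 95×1314
  = 43740 + 141860 + 452640 + 457900 + 251430 + 57375 + 124830 = 1529775
Sum of weights = 108 + 692 + 1104 + 1205 + 867 + 255 + 1314 = 5545
Weighted mean = 1529775 / 5545 = 275.88368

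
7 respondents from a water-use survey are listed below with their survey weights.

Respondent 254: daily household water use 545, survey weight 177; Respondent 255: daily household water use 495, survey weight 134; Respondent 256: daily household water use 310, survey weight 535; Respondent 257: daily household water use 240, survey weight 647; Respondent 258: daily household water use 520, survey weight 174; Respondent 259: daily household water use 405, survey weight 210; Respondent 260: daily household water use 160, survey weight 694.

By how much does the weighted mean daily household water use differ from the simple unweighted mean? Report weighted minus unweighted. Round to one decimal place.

-82.5

Unweighted sum = 545 + 495 + 310 + 240 + 520 + 405 + 160 = 2675
Unweighted mean = 2675 / 7 = 382.14286
Weighted sum = 545×177 + 495×134 + 310×535 + 240×647 + 520×174 + 405×210 + 160×694
  = 96465 + 66330 + 165850 + 155280 + 90480 + 85050 + 111040 = 770495
Sum of weights = 177 + 134 + 535 + 647 + 174 + 210 + 694 = 2571
Weighted mean = 770495 / 2571 = 299.68689
Difference (weighted minus unweighted) = -82.455965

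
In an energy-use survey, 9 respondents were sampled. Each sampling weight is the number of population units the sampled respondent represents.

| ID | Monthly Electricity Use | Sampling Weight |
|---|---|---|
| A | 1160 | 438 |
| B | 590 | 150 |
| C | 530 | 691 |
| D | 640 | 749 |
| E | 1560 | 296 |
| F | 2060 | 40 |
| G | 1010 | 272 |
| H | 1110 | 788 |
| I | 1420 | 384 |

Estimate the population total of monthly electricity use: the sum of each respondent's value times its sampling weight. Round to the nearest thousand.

3681000

Weighted total = 3681010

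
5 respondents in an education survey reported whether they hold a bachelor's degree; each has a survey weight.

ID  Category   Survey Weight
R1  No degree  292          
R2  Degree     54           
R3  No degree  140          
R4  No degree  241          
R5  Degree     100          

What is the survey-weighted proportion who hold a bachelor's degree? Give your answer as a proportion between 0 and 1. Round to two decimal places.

Sum of weights for 'Degree' = 54 + 100 = 154
Total weight = 292 + 54 + 140 + 241 + 100 = 827
Weighted proportion = 154 / 827 = 0.18621524

0.19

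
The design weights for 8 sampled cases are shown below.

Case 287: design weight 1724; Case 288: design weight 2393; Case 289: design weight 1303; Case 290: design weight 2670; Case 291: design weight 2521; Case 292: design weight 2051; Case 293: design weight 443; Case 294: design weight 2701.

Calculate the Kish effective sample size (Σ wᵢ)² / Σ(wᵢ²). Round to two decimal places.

Σ wᵢ = 1724 + 2393 + 1303 + 2670 + 2521 + 2051 + 443 + 2701 = 15806
Σ wᵢ² = 2972176 + 5726449 + 1697809 + 7128900 + 6355441 + 4206601 + 196249 + 7295401 = 35579026
n_eff = 15806² / 35579026 = 249829636 / 35579026 = 7.0218234

7.02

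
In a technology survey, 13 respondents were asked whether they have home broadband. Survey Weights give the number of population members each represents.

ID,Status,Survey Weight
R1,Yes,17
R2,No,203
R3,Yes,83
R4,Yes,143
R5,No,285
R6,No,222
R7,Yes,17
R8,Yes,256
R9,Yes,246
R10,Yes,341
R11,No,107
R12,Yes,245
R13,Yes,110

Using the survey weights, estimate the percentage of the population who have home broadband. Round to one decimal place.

Sum of weights for 'Yes' = 17 + 83 + 143 + 17 + 256 + 246 + 341 + 245 + 110 = 1458
Total weight = 2275
Weighted proportion = 1458 / 2275 = 0.64087912 → 64.087912%

64.1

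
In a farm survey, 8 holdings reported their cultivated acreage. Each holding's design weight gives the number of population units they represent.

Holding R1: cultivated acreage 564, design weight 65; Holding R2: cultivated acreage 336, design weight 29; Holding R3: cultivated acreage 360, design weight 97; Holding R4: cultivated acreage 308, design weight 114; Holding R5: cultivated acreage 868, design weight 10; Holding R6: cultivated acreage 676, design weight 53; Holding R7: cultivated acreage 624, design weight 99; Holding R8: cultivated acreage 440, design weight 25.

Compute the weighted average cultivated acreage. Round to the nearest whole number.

Weighted sum = 564×65 + 336×29 + 360×97 + 308×114 + 868×10 + 676×53 + 624×99 + 440×25
  = 36660 + 9744 + 34920 + 35112 + 8680 + 35828 + 61776 + 11000 = 233720
Sum of weights = 65 + 29 + 97 + 114 + 10 + 53 + 99 + 25 = 492
Weighted mean = 233720 / 492 = 475.04065

475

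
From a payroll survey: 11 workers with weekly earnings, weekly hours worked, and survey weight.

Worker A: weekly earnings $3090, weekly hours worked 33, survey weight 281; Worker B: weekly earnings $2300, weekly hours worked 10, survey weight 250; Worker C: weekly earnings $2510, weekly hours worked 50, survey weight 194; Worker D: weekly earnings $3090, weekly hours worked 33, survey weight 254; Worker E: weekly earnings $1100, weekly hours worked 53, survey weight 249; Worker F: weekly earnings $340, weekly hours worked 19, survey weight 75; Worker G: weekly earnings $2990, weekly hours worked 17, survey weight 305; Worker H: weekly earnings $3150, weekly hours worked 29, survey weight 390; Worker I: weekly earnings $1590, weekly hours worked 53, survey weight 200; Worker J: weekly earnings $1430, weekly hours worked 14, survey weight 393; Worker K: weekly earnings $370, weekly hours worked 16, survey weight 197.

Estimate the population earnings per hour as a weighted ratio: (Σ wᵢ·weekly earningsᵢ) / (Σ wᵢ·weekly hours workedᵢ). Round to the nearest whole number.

Σ wᵢ·y = 3090×281 + 2300×250 + 2510×194 + 3090×254 + 1100×249 + 340×75 + 2990×305 + 3150×390 + 1590×200 + 1430×393 + 370×197
  = 868290 + 575000 + 486940 + 784860 + 273900 + 25500 + 911950 + 1228500 + 318000 + 561990 + 72890 = 6107820
Σ wᵢ·x = 33×281 + 10×250 + 50×194 + 33×254 + 53×249 + 19×75 + 17×305 + 29×390 + 53×200 + 14×393 + 16×197
  = 80226
Ratio = 6107820 / 80226 = 76.132675

76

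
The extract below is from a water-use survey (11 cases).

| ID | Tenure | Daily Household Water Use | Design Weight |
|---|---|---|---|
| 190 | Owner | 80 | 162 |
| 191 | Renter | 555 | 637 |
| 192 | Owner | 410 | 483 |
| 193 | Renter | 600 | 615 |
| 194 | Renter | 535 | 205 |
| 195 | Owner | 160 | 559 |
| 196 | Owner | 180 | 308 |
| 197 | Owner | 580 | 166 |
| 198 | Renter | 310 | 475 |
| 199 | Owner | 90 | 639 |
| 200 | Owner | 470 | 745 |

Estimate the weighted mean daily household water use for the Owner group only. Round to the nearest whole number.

Owner rows: 190, 192, 195, 196, 197, 199, 200
Weighted sum = 80×162 + 410×483 + 160×559 + 180×308 + 580×166 + 90×639 + 470×745
  = 859810
Sum of weights = 3062
Weighted mean = 859810 / 3062 = 280.80013

281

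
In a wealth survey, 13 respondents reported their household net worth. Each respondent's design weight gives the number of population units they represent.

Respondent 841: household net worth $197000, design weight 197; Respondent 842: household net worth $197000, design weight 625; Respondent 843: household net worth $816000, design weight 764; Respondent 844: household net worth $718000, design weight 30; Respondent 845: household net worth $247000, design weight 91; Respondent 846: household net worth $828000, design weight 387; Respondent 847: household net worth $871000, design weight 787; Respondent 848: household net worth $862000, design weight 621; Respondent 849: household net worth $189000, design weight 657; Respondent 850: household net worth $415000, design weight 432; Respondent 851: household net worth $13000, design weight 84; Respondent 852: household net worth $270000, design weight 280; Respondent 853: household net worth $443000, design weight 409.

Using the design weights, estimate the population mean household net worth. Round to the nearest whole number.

546592

Weighted sum = 2931922000
Sum of weights = 5364
Weighted mean = 2931922000 / 5364 = 546592.47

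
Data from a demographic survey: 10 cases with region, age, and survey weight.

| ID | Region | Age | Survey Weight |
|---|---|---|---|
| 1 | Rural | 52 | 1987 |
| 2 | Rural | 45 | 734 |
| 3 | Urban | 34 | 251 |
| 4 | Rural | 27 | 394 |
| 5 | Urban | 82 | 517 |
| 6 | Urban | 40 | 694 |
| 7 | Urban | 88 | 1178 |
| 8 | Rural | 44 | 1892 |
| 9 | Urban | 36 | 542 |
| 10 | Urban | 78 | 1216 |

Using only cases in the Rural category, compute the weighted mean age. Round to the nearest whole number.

46

Rural rows: 1, 2, 4, 8
Weighted sum = 230240
Sum of weights = 5007
Weighted mean = 230240 / 5007 = 45.983623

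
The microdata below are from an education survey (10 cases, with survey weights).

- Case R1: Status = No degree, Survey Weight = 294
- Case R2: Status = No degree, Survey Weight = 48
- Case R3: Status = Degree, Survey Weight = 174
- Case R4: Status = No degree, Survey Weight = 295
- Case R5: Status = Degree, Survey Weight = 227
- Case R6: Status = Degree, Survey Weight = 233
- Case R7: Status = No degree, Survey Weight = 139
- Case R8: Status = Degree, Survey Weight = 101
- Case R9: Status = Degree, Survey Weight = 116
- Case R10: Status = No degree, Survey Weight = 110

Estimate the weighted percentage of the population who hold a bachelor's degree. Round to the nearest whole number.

Sum of weights for 'Degree' = 174 + 227 + 233 + 101 + 116 = 851
Total weight = 294 + 48 + 174 + 295 + 227 + 233 + 139 + 101 + 116 + 110 = 1737
Weighted proportion = 851 / 1737 = 0.48992516 → 48.992516%

49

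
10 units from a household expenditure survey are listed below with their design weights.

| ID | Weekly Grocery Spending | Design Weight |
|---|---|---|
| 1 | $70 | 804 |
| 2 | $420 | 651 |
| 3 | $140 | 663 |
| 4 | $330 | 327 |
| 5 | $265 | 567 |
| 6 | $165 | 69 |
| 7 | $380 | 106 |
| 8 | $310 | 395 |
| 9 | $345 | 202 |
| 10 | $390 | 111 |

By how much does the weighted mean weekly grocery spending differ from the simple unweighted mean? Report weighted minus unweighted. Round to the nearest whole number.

-33

Unweighted sum = 2815
Unweighted mean = 2815 / 10 = 281.5
Weighted sum = 70×804 + 420×651 + 140×663 + 330×327 + 265×567 + 165×69 + 380×106 + 310×395 + 345×202 + 390×111
  = 56280 + 273420 + 92820 + 107910 + 150255 + 11385 + 40280 + 122450 + 69690 + 43290 = 967780
Sum of weights = 804 + 651 + 663 + 327 + 567 + 69 + 106 + 395 + 202 + 111 = 3895
Weighted mean = 967780 / 3895 = 248.46727
Difference (weighted minus unweighted) = -33.032734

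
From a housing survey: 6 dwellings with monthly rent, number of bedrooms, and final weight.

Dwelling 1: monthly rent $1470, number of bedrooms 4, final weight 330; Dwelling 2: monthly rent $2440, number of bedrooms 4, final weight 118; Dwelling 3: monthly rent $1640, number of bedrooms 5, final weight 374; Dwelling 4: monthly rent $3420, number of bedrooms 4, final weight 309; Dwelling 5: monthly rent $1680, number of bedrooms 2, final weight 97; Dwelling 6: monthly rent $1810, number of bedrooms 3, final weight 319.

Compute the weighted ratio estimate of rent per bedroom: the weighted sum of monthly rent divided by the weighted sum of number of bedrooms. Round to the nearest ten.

Σ wᵢ·y = 1470×330 + 2440×118 + 1640×374 + 3420×309 + 1680×97 + 1810×319
  = 485100 + 287920 + 613360 + 1056780 + 162960 + 577390 = 3183510
Σ wᵢ·x = 6049
Ratio = 3183510 / 6049 = 526.28699

530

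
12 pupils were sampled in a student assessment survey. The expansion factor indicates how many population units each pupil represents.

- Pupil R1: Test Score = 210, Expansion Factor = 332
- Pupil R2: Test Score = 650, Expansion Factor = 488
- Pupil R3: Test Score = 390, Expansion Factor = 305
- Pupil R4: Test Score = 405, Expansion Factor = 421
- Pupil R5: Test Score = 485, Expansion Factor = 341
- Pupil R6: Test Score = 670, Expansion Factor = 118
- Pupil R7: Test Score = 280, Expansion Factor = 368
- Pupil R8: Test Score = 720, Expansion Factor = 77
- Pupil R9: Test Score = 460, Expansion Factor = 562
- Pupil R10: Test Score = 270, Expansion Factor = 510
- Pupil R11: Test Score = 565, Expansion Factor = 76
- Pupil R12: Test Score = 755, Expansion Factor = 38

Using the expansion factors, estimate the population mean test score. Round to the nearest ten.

430

Weighted sum = 210×332 + 650×488 + 390×305 + 405×421 + 485×341 + 670×118 + 280×368 + 720×77 + 460×562 + 270×510 + 565×76 + 755×38
  = 69720 + 317200 + 118950 + 170505 + 165385 + 79060 + 103040 + 55440 + 258520 + 137700 + 42940 + 28690 = 1547150
Sum of weights = 3636
Weighted mean = 1547150 / 3636 = 425.5088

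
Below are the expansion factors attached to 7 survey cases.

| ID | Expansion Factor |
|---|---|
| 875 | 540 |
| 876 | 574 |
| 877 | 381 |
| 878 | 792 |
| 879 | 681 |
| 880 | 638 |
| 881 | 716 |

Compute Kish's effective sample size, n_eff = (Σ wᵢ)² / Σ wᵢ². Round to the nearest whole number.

Σ wᵢ = 540 + 574 + 381 + 792 + 681 + 638 + 716 = 4322
Σ wᵢ² = 291600 + 329476 + 145161 + 627264 + 463761 + 407044 + 512656 = 2776962
n_eff = 4322² / 2776962 = 18679684 / 2776962 = 6.7266617

7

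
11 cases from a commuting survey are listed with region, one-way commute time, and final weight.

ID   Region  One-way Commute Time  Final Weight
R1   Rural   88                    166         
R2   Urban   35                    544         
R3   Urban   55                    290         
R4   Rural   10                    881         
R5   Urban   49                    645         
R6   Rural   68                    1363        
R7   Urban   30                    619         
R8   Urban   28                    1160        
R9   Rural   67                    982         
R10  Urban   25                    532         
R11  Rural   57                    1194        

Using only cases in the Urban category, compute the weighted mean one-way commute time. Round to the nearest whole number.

35

Urban rows: R2, R3, R5, R7, R8, R10
Weighted sum = 35×544 + 55×290 + 49×645 + 30×619 + 28×1160 + 25×532
  = 130945
Sum of weights = 544 + 290 + 645 + 619 + 1160 + 532 = 3790
Weighted mean = 130945 / 3790 = 34.550132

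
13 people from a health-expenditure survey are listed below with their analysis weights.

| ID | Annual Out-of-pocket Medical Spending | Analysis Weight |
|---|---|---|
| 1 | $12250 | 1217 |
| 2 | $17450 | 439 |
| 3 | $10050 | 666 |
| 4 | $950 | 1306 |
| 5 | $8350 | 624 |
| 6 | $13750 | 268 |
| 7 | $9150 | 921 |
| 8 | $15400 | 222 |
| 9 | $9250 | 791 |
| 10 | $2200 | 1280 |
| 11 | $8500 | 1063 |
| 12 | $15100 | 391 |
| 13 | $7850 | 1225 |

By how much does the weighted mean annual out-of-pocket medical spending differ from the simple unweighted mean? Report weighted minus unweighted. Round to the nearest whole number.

Unweighted sum = 130250
Unweighted mean = 130250 / 13 = 10019.231
Weighted sum = 85932750
Sum of weights = 10413
Weighted mean = 85932750 / 10413 = 8252.4489
Difference (weighted minus unweighted) = -1766.7819

-1767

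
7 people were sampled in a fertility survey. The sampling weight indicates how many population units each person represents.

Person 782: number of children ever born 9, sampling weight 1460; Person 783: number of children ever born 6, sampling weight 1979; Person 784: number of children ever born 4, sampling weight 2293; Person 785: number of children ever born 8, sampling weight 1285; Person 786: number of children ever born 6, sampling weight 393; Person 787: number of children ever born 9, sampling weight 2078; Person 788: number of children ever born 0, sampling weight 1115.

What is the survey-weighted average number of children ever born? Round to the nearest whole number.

6

Weighted sum = 9×1460 + 6×1979 + 4×2293 + 8×1285 + 6×393 + 9×2078 + 0×1115
  = 13140 + 11874 + 9172 + 10280 + 2358 + 18702 + 0 = 65526
Sum of weights = 1460 + 1979 + 2293 + 1285 + 393 + 2078 + 1115 = 10603
Weighted mean = 65526 / 10603 = 6.1799491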